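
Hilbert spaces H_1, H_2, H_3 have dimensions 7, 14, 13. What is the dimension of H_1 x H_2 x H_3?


dim(H_1 x H_2 x H_3) = 7 * 14 * 13
= 98 * 13
= 1274

1274


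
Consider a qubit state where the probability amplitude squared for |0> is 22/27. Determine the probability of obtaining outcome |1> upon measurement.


|alpha|^2 = 22/27 = 0.8148
|beta|^2 = 1 - 22/27 = 5/27 = 0.1852
P(|1>) = |beta|^2 = 0.1852

0.1852


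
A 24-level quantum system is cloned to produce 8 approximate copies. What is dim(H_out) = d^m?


Output space = H^(tensor 8) where dim(H) = 24
dim = 24^8
= 576 (after 2 factors)
= 13824 (after 3 factors)
= 331776 (after 4 factors)
= 7962624 (after 5 factors)
= 191102976 (after 6 factors)
= 4586471424 (after 7 factors)
= 110075314176 (after 8 factors)
= 110075314176

110075314176


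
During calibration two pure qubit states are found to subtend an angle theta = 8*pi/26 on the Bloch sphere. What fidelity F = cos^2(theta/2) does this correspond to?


For states separated by angle theta on Bloch sphere:
F = cos^2(theta/2)
theta = 8*pi/26 = 0.9666
theta/2 = 0.4833
cos(theta/2) = 0.8855
F = 0.7840

0.7840


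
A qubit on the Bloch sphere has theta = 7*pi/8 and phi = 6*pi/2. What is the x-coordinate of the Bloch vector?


theta = 2.7489, phi = 9.4248
r_x = sin(theta)*cos(phi) = 0.3827 * -1.0000
r_x = -0.3827

-0.3827


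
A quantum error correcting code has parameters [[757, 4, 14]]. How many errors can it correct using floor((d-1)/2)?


Code parameters: [[757, 4, 14]], distance d = 14.
Number of correctable errors = floor((d-1)/2)
= floor((14 - 1)/2)
= floor(13/2)
= 6

6


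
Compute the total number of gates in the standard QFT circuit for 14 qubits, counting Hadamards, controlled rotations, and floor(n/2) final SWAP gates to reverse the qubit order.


Hadamard gates: 14
Controlled rotations: n*(n-1)/2 = 14*13/2 = 91
SWAP gates: floor(n/2) = floor(14/2) = 7
Total = 14 + 91 + 7
= 112

112


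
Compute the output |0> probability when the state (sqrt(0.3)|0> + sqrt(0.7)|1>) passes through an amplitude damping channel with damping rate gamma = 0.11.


For amplitude damping with parameter gamma on state sqrt(a)|0> + sqrt(b)|1>:
alpha^2 = 0.3, beta^2 = 0.7
P(|0>) = alpha^2 + gamma * beta^2
= 0.3 + 0.11 * 0.7
= 0.3 + 0.0770
= 0.3770

0.3770


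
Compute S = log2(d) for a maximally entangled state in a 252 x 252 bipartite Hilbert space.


For a maximally entangled state in d x d:
S = log2(d) = log2(252)
= 7.9773

7.9773


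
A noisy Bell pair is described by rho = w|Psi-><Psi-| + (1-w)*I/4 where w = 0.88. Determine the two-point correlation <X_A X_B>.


|Psi-> = (|01> - |10>)/sqrt(2)
For the pure Bell state, <X_A X_B> = -1 (Bell-state Pauli correlator).
The maximally-mixed part I/4 has tr(I/4 * P tensor P) = 0 for any traceless Pauli P.
So <X_A X_B>_rho = w * (-1) + (1 - w) * 0
= 0.88 * (-1)
= -0.8800

-0.8800


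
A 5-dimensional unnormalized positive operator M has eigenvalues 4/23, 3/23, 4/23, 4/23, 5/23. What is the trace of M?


tr(M) = sum of eigenvalues
= 4/23 + 3/23 + 4/23 + 4/23 + 5/23
= 20/23
= 0.8696

0.8696


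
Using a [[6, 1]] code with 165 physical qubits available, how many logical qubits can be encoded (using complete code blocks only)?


Each code block uses 6 physical qubits for 1 logical qubit(s).
Number of complete blocks = floor(165 / 6) = 27
Logical qubits = 27 * 1
= 27

27


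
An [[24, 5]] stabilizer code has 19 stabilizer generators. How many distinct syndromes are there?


Each stabilizer generator gives a binary (+1 or -1) measurement outcome.
With 19 independent generators:
Total syndromes = 2^19
= 524288

524288


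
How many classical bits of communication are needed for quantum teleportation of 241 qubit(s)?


Quantum teleportation requires 2 classical bits per qubit teleported.
241 qubit(s) -> 2 * 241 = 482 classical bits

482


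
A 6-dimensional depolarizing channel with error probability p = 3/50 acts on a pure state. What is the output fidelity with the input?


F = (1-p) + p/d
= (1 - 0.0600) + 0.0600/6
= 0.9400 + 0.0100
= 0.9500

0.9500


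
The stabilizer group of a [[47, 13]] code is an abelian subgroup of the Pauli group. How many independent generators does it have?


For an [[n,k]] stabilizer code:
Number of stabilizer generators = n - k
= 47 - 13
= 34

34


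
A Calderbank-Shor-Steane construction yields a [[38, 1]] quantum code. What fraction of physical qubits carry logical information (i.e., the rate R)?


Code rate R = k/n
= 1/38
= 0.0263

0.0263


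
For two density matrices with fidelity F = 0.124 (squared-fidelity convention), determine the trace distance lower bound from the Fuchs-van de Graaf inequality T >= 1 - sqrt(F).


Fuchs-van de Graaf (squared-fidelity convention): 1 - sqrt(F) <= T <= sqrt(1 - F).
Lower bound: T >= 1 - sqrt(F)
sqrt(F) = sqrt(0.124) = 0.3521
T >= 1 - 0.3521
T >= 0.6479

0.6479


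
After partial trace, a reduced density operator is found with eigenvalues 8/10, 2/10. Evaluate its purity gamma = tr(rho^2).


tr(rho^2) = sum of eigenvalues squared
= (8/10)^2 + (2/10)^2
= (64 + 4) / 100
= 68/100
= 0.6800

0.6800


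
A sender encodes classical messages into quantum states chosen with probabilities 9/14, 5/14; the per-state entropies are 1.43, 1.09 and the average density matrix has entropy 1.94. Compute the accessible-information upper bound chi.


chi = S(rho) - sum_i p_i * S(rho_i)
Weighted entropy = 9/14 * 1.43 + 5/14 * 1.09
= 1.3086
chi = 1.94 - 1.3086
= 0.6314

0.6314


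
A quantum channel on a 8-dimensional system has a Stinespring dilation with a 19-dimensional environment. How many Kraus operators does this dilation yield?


Tracing out the environment in an orthonormal basis {|i>_E} gives Kraus operators K_i = <i|_E U |0>_E.
Number of Kraus operators = dim(H_env) = d_env
= 19

19


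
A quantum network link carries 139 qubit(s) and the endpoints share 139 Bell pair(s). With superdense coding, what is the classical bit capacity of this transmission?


Superdense coding allows 2 classical bits per shared entangled pair.
139 pair(s) -> 2 * 139 = 278 classical bits

278


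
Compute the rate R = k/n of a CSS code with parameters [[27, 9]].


Code rate R = k/n
= 9/27
= 0.3333

0.3333


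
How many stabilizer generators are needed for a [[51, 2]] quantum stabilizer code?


For an [[n,k]] stabilizer code:
Number of stabilizer generators = n - k
= 51 - 2
= 49

49


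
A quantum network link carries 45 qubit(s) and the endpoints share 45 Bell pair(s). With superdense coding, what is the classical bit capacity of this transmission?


Superdense coding allows 2 classical bits per shared entangled pair.
45 pair(s) -> 2 * 45 = 90 classical bits

90


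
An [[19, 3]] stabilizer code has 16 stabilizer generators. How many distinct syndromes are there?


Each stabilizer generator gives a binary (+1 or -1) measurement outcome.
With 16 independent generators:
Total syndromes = 2^16
= 65536

65536


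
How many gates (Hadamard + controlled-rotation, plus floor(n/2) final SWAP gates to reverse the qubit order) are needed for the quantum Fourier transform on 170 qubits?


Hadamard gates: 170
Controlled rotations: n*(n-1)/2 = 170*169/2 = 14365
SWAP gates: floor(n/2) = floor(170/2) = 85
Total = 170 + 14365 + 85
= 14620

14620


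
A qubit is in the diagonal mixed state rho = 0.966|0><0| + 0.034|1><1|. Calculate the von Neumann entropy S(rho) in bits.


S = -p*log2(p) - (1-p)*log2(1-p)
p = 0.9660, 1-p = 0.0340
= -0.9660 * log2(0.9660) - 0.0340 * log2(0.0340)
= -(-0.0482) - (-0.1659)
= 0.2141

0.2141


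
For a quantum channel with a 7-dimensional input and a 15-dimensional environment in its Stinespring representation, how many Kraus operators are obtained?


Tracing out the environment in an orthonormal basis {|i>_E} gives Kraus operators K_i = <i|_E U |0>_E.
Number of Kraus operators = dim(H_env) = d_env
= 15

15


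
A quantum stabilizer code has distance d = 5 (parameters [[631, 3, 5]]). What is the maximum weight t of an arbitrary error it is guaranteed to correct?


Code parameters: [[631, 3, 5]], distance d = 5.
Number of correctable errors = floor((d-1)/2)
= floor((5 - 1)/2)
= floor(4/2)
= 2

2


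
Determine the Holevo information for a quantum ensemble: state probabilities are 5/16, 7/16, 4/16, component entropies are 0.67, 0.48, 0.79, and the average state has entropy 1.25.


chi = S(rho) - sum_i p_i * S(rho_i)
Weighted entropy = 5/16 * 0.67 + 7/16 * 0.48 + 4/16 * 0.79
= 0.6169
chi = 1.25 - 0.6169
= 0.6331

0.6331


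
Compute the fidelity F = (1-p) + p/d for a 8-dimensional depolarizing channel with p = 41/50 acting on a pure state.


F = (1-p) + p/d
= (1 - 0.8200) + 0.8200/8
= 0.1800 + 0.1025
= 0.2825

0.2825


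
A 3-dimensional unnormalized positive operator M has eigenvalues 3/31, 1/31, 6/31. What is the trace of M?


tr(M) = sum of eigenvalues
= 3/31 + 1/31 + 6/31
= 10/31
= 0.3226

0.3226


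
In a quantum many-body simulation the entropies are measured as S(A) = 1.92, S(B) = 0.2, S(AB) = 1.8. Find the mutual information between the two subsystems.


I(A:B) = S(A) + S(B) - S(AB)
= 1.92 + 0.2 - 1.8
= 0.3200

0.3200


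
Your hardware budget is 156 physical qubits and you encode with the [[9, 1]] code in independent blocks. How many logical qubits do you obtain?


Each code block uses 9 physical qubits for 1 logical qubit(s).
Number of complete blocks = floor(156 / 9) = 17
Logical qubits = 17 * 1
= 17

17


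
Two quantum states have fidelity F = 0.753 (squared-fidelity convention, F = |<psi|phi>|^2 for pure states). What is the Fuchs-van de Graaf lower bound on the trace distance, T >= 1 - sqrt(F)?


Fuchs-van de Graaf (squared-fidelity convention): 1 - sqrt(F) <= T <= sqrt(1 - F).
Lower bound: T >= 1 - sqrt(F)
sqrt(F) = sqrt(0.753) = 0.8678
T >= 1 - 0.8678
T >= 0.1322

0.1322


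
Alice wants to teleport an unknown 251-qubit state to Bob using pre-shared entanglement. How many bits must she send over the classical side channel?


Quantum teleportation requires 2 classical bits per qubit teleported.
251 qubit(s) -> 2 * 251 = 502 classical bits

502


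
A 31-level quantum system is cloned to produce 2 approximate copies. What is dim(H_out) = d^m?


Output space = H^(tensor 2) where dim(H) = 31
dim = 31^2
= 961

961


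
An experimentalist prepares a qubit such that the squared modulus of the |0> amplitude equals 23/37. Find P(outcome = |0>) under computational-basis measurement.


|alpha|^2 = 23/37 = 0.6216
|beta|^2 = 1 - 23/37 = 14/37 = 0.3784
P(|0>) = |alpha|^2 = 0.6216

0.6216


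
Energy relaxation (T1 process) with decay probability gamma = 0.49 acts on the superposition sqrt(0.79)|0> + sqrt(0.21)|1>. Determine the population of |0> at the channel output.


For amplitude damping with parameter gamma on state sqrt(a)|0> + sqrt(b)|1>:
alpha^2 = 0.79, beta^2 = 0.21
P(|0>) = alpha^2 + gamma * beta^2
= 0.79 + 0.49 * 0.21
= 0.79 + 0.1029
= 0.8929

0.8929


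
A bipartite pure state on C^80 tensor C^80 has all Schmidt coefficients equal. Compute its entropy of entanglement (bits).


For a maximally entangled state in d x d:
S = log2(d) = log2(80)
= 6.3219

6.3219


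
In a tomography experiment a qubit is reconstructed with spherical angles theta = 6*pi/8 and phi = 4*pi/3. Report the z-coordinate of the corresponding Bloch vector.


theta = 2.3562, phi = 4.1888
r_z = cos(theta) = -0.7071

-0.7071


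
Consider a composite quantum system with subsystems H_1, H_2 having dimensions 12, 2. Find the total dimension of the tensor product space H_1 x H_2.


dim(H_1 x H_2) = 12 * 2
= 24

24


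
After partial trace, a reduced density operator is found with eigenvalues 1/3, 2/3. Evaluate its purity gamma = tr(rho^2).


tr(rho^2) = sum of eigenvalues squared
= (1/3)^2 + (2/3)^2
= (1 + 4) / 9
= 5/9
= 0.5556

0.5556


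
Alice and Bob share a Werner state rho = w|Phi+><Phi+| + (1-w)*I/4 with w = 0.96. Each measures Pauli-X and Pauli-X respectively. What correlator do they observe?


|Phi+> = (|00> + |11>)/sqrt(2)
For the pure Bell state, <X_A X_B> = +1 (Bell-state Pauli correlator).
The maximally-mixed part I/4 has tr(I/4 * P tensor P) = 0 for any traceless Pauli P.
So <X_A X_B>_rho = w * (+1) + (1 - w) * 0
= 0.96 * (+1)
= 0.9600

0.9600


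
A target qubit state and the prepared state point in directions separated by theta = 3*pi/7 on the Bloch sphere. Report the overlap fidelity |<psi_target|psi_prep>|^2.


For states separated by angle theta on Bloch sphere:
F = cos^2(theta/2)
theta = 3*pi/7 = 1.3464
theta/2 = 0.6732
cos(theta/2) = 0.7818
F = 0.6113

0.6113


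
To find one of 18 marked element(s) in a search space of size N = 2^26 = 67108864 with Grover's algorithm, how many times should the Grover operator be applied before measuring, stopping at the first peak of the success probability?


After j Grover iterations the success probability is P(j) = sin^2((2j+1)*theta), where sin(theta) = sqrt(k/N).
N = 2^26 = 67108864, k = 18
sin(theta) = sqrt(k/N) = 0.0005179004745
theta = arcsin(sqrt(k/N)) = 0.0005179004977 rad
P(j) reaches its first maximum when (2j+1)*theta is as close as possible to pi/2, i.e. j = round(pi/(4*theta) - 1/2).
pi/(4*theta) - 1/2 = 1516.0040
(For comparison, the common estimate pi/4 * sqrt(N/k) = 1516.5040; the exact maximiser is used here.)
Optimal iterations = 1516

1516


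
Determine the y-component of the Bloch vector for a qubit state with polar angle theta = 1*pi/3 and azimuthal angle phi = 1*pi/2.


theta = 1.0472, phi = 1.5708
r_y = sin(theta)*sin(phi) = 0.8660 * 1.0000
r_y = 0.8660

0.8660


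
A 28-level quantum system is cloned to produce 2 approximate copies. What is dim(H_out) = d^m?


Output space = H^(tensor 2) where dim(H) = 28
dim = 28^2
= 784

784


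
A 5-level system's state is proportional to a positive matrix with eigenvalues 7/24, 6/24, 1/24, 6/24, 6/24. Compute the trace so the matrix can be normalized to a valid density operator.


tr(M) = sum of eigenvalues
= 7/24 + 6/24 + 1/24 + 6/24 + 6/24
= 26/24
= 1.0833

1.0833


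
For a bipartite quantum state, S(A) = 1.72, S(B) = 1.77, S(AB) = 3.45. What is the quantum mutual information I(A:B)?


I(A:B) = S(A) + S(B) - S(AB)
= 1.72 + 1.77 - 3.45
= 0.0400

0.0400


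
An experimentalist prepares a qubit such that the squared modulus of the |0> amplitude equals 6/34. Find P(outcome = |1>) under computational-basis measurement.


|alpha|^2 = 6/34 = 0.1765
|beta|^2 = 1 - 6/34 = 28/34 = 0.8235
P(|1>) = |beta|^2 = 0.8235

0.8235


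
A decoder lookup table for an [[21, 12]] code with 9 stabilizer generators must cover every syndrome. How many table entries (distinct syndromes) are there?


Each stabilizer generator gives a binary (+1 or -1) measurement outcome.
With 9 independent generators:
Total syndromes = 2^9
= 512

512


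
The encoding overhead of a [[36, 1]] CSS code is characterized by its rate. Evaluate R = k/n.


Code rate R = k/n
= 1/36
= 0.0278

0.0278


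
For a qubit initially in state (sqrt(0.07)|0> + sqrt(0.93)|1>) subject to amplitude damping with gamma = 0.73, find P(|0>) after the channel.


For amplitude damping with parameter gamma on state sqrt(a)|0> + sqrt(b)|1>:
alpha^2 = 0.07, beta^2 = 0.93
P(|0>) = alpha^2 + gamma * beta^2
= 0.07 + 0.73 * 0.93
= 0.07 + 0.6789
= 0.7489

0.7489


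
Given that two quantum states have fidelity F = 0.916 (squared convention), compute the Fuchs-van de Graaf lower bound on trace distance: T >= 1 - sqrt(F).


Fuchs-van de Graaf (squared-fidelity convention): 1 - sqrt(F) <= T <= sqrt(1 - F).
Lower bound: T >= 1 - sqrt(F)
sqrt(F) = sqrt(0.916) = 0.9571
T >= 1 - 0.9571
T >= 0.0429

0.0429


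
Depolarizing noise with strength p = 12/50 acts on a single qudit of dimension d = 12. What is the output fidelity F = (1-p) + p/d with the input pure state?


F = (1-p) + p/d
= (1 - 0.2400) + 0.2400/12
= 0.7600 + 0.0200
= 0.7800

0.7800


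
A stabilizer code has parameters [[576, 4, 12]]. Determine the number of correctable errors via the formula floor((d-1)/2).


Code parameters: [[576, 4, 12]], distance d = 12.
Number of correctable errors = floor((d-1)/2)
= floor((12 - 1)/2)
= floor(11/2)
= 5

5


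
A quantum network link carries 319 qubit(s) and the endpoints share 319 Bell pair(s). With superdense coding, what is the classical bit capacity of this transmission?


Superdense coding allows 2 classical bits per shared entangled pair.
319 pair(s) -> 2 * 319 = 638 classical bits

638


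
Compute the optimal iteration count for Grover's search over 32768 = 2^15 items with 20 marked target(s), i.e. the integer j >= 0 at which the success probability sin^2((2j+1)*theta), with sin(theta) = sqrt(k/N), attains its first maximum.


After j Grover iterations the success probability is P(j) = sin^2((2j+1)*theta), where sin(theta) = sqrt(k/N).
N = 2^15 = 32768, k = 20
sin(theta) = sqrt(k/N) = 0.02470529422
theta = arcsin(sqrt(k/N)) = 0.02470780806 rad
P(j) reaches its first maximum when (2j+1)*theta is as close as possible to pi/2, i.e. j = round(pi/(4*theta) - 1/2).
pi/(4*theta) - 1/2 = 31.2874
(For comparison, the common estimate pi/4 * sqrt(N/k) = 31.7907; the exact maximiser is used here.)
Optimal iterations = 31

31


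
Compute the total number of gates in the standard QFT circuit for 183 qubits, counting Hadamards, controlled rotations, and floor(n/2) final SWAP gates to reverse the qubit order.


Hadamard gates: 183
Controlled rotations: n*(n-1)/2 = 183*182/2 = 16653
SWAP gates: floor(n/2) = floor(183/2) = 91
Total = 183 + 16653 + 91
= 16927

16927


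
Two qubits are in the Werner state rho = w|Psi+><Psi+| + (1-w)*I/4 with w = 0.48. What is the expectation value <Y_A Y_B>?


|Psi+> = (|01> + |10>)/sqrt(2)
For the pure Bell state, <Y_A Y_B> = +1 (Bell-state Pauli correlator).
The maximally-mixed part I/4 has tr(I/4 * P tensor P) = 0 for any traceless Pauli P.
So <Y_A Y_B>_rho = w * (+1) + (1 - w) * 0
= 0.48 * (+1)
= 0.4800

0.4800


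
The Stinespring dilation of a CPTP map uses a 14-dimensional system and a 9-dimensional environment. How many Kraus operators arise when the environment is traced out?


Tracing out the environment in an orthonormal basis {|i>_E} gives Kraus operators K_i = <i|_E U |0>_E.
Number of Kraus operators = dim(H_env) = d_env
= 9

9


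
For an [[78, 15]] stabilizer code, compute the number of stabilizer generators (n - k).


For an [[n,k]] stabilizer code:
Number of stabilizer generators = n - k
= 78 - 15
= 63

63


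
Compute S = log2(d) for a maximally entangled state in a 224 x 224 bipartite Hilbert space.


For a maximally entangled state in d x d:
S = log2(d) = log2(224)
= 7.8074

7.8074


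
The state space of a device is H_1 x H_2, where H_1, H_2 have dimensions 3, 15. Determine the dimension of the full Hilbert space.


dim(H_1 x H_2) = 3 * 15
= 45

45


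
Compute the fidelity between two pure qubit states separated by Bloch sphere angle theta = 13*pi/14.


For states separated by angle theta on Bloch sphere:
F = cos^2(theta/2)
theta = 13*pi/14 = 2.9172
theta/2 = 1.4586
cos(theta/2) = 0.1120
F = 0.0125

0.0125


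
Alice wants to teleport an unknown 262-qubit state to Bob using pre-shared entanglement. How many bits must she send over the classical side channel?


Quantum teleportation requires 2 classical bits per qubit teleported.
262 qubit(s) -> 2 * 262 = 524 classical bits

524


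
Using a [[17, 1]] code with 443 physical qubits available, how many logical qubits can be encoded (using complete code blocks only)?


Each code block uses 17 physical qubits for 1 logical qubit(s).
Number of complete blocks = floor(443 / 17) = 26
Logical qubits = 26 * 1
= 26

26


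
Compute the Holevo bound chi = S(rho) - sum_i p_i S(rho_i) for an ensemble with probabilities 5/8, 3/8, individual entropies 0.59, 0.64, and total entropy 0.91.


chi = S(rho) - sum_i p_i * S(rho_i)
Weighted entropy = 5/8 * 0.59 + 3/8 * 0.64
= 0.6087
chi = 0.91 - 0.6087
= 0.3013

0.3013


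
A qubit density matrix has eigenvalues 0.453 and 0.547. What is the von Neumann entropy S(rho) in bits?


S = -p*log2(p) - (1-p)*log2(1-p)
p = 0.4530, 1-p = 0.5470
= -0.4530 * log2(0.4530) - 0.5470 * log2(0.5470)
= -(-0.5175) - (-0.4761)
= 0.9936

0.9936


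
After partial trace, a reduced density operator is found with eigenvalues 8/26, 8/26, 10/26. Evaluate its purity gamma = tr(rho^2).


tr(rho^2) = sum of eigenvalues squared
= (8/26)^2 + (8/26)^2 + (10/26)^2
= (64 + 64 + 100) / 676
= 228/676
= 0.3373

0.3373


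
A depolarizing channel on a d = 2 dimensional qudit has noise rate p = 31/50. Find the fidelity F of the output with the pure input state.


F = (1-p) + p/d
= (1 - 0.6200) + 0.6200/2
= 0.3800 + 0.3100
= 0.6900

0.6900


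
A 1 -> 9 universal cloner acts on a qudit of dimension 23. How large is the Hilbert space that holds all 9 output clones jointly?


Output space = H^(tensor 9) where dim(H) = 23
dim = 23^9
= 529 (after 2 factors)
= 12167 (after 3 factors)
= 279841 (after 4 factors)
= 6436343 (after 5 factors)
= 148035889 (after 6 factors)
= 3404825447 (after 7 factors)
= 78310985281 (after 8 factors)
= 1801152661463 (after 9 factors)
= 1801152661463

1801152661463


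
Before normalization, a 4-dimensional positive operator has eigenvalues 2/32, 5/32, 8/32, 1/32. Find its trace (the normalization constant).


tr(M) = sum of eigenvalues
= 2/32 + 5/32 + 8/32 + 1/32
= 16/32
= 0.5000

0.5000


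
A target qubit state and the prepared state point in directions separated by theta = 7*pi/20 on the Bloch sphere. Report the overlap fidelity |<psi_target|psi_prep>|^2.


For states separated by angle theta on Bloch sphere:
F = cos^2(theta/2)
theta = 7*pi/20 = 1.0996
theta/2 = 0.5498
cos(theta/2) = 0.8526
F = 0.7270

0.7270


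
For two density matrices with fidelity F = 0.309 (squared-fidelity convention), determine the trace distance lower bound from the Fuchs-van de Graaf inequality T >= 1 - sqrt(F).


Fuchs-van de Graaf (squared-fidelity convention): 1 - sqrt(F) <= T <= sqrt(1 - F).
Lower bound: T >= 1 - sqrt(F)
sqrt(F) = sqrt(0.309) = 0.5559
T >= 1 - 0.5559
T >= 0.4441

0.4441


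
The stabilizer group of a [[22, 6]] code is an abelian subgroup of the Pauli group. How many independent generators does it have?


For an [[n,k]] stabilizer code:
Number of stabilizer generators = n - k
= 22 - 6
= 16

16


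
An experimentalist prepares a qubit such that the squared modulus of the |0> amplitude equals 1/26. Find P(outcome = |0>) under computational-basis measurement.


|alpha|^2 = 1/26 = 0.0385
|beta|^2 = 1 - 1/26 = 25/26 = 0.9615
P(|0>) = |alpha|^2 = 0.0385

0.0385


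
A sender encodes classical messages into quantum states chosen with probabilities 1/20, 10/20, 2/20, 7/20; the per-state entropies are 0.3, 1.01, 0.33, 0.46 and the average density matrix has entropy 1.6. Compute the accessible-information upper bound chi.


chi = S(rho) - sum_i p_i * S(rho_i)
Weighted entropy = 1/20 * 0.3 + 10/20 * 1.01 + 2/20 * 0.33 + 7/20 * 0.46
= 0.7140
chi = 1.6 - 0.7140
= 0.8860

0.8860


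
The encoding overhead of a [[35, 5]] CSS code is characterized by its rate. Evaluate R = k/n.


Code rate R = k/n
= 5/35
= 0.1429

0.1429


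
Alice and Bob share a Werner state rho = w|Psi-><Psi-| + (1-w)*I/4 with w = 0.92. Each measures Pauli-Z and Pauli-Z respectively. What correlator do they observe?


|Psi-> = (|01> - |10>)/sqrt(2)
For the pure Bell state, <Z_A Z_B> = -1 (Bell-state Pauli correlator).
The maximally-mixed part I/4 has tr(I/4 * P tensor P) = 0 for any traceless Pauli P.
So <Z_A Z_B>_rho = w * (-1) + (1 - w) * 0
= 0.92 * (-1)
= -0.9200

-0.9200


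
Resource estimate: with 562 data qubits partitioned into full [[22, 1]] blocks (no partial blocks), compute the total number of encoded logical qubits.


Each code block uses 22 physical qubits for 1 logical qubit(s).
Number of complete blocks = floor(562 / 22) = 25
Logical qubits = 25 * 1
= 25

25


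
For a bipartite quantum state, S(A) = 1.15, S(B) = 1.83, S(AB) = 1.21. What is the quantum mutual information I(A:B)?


I(A:B) = S(A) + S(B) - S(AB)
= 1.15 + 1.83 - 1.21
= 1.7700

1.7700


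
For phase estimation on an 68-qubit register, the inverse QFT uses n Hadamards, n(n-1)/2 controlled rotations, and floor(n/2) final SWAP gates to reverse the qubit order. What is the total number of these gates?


Hadamard gates: 68
Controlled rotations: n*(n-1)/2 = 68*67/2 = 2278
SWAP gates: floor(n/2) = floor(68/2) = 34
Total = 68 + 2278 + 34
= 2380

2380


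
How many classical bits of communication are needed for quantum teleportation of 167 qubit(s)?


Quantum teleportation requires 2 classical bits per qubit teleported.
167 qubit(s) -> 2 * 167 = 334 classical bits

334


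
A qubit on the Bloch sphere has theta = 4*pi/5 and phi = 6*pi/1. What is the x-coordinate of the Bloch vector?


theta = 2.5133, phi = 18.8496
r_x = sin(theta)*cos(phi) = 0.5878 * 1.0000
r_x = 0.5878

0.5878


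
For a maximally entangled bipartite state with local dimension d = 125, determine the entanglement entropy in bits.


For a maximally entangled state in d x d:
S = log2(d) = log2(125)
= 6.9658

6.9658


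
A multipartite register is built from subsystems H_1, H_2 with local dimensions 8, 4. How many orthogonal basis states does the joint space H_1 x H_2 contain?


dim(H_1 x H_2) = 8 * 4
= 32

32


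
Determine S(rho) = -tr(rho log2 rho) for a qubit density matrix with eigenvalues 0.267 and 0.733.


S = -p*log2(p) - (1-p)*log2(1-p)
p = 0.2670, 1-p = 0.7330
= -0.2670 * log2(0.2670) - 0.7330 * log2(0.7330)
= -(-0.5087) - (-0.3285)
= 0.8371

0.8371


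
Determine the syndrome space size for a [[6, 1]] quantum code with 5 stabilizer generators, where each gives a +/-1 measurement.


Each stabilizer generator gives a binary (+1 or -1) measurement outcome.
With 5 independent generators:
Total syndromes = 2^5
= 32

32


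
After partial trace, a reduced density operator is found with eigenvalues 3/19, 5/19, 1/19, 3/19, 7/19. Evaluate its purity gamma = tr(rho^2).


tr(rho^2) = sum of eigenvalues squared
= (3/19)^2 + (5/19)^2 + (1/19)^2 + (3/19)^2 + (7/19)^2
= (9 + 25 + 1 + 9 + 49) / 361
= 93/361
= 0.2576

0.2576


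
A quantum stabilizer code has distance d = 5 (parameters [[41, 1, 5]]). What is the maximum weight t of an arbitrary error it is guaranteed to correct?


Code parameters: [[41, 1, 5]], distance d = 5.
Number of correctable errors = floor((d-1)/2)
= floor((5 - 1)/2)
= floor(4/2)
= 2

2


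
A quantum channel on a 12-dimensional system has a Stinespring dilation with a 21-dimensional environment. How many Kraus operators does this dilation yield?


Tracing out the environment in an orthonormal basis {|i>_E} gives Kraus operators K_i = <i|_E U |0>_E.
Number of Kraus operators = dim(H_env) = d_env
= 21

21


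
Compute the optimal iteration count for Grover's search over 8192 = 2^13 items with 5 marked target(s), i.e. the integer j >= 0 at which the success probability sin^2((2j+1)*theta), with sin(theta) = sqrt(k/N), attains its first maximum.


After j Grover iterations the success probability is P(j) = sin^2((2j+1)*theta), where sin(theta) = sqrt(k/N).
N = 2^13 = 8192, k = 5
sin(theta) = sqrt(k/N) = 0.02470529422
theta = arcsin(sqrt(k/N)) = 0.02470780806 rad
P(j) reaches its first maximum when (2j+1)*theta is as close as possible to pi/2, i.e. j = round(pi/(4*theta) - 1/2).
pi/(4*theta) - 1/2 = 31.2874
(For comparison, the common estimate pi/4 * sqrt(N/k) = 31.7907; the exact maximiser is used here.)
Optimal iterations = 31

31


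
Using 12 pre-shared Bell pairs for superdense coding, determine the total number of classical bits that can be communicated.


Superdense coding allows 2 classical bits per shared entangled pair.
12 pair(s) -> 2 * 12 = 24 classical bits

24


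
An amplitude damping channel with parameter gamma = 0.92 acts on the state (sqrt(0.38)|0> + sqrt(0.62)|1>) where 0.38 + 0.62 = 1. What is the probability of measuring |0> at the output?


For amplitude damping with parameter gamma on state sqrt(a)|0> + sqrt(b)|1>:
alpha^2 = 0.38, beta^2 = 0.62
P(|0>) = alpha^2 + gamma * beta^2
= 0.38 + 0.92 * 0.62
= 0.38 + 0.5704
= 0.9504

0.9504


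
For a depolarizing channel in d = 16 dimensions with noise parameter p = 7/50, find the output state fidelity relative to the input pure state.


F = (1-p) + p/d
= (1 - 0.1400) + 0.1400/16
= 0.8600 + 0.0088
= 0.8688

0.8688


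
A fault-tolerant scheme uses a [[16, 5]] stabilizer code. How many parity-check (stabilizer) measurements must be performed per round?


For an [[n,k]] stabilizer code:
Number of stabilizer generators = n - k
= 16 - 5
= 11

11


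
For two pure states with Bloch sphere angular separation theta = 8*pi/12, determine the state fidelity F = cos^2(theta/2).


For states separated by angle theta on Bloch sphere:
F = cos^2(theta/2)
theta = 8*pi/12 = 2.0944
theta/2 = 1.0472
cos(theta/2) = 0.5000
F = 0.2500

0.2500


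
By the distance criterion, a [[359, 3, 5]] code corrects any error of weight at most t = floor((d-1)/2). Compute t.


Code parameters: [[359, 3, 5]], distance d = 5.
Number of correctable errors = floor((d-1)/2)
= floor((5 - 1)/2)
= floor(4/2)
= 2

2


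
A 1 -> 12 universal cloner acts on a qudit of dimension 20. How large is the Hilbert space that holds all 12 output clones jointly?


Output space = H^(tensor 12) where dim(H) = 20
dim = 20^12
= 400 (after 2 factors)
= 8000 (after 3 factors)
= 160000 (after 4 factors)
= 3200000 (after 5 factors)
= 64000000 (after 6 factors)
= 1280000000 (after 7 factors)
= 25600000000 (after 8 factors)
= 512000000000 (after 9 factors)
= 10240000000000 (after 10 factors)
= 204800000000000 (after 11 factors)
= 4096000000000000 (after 12 factors)
= 4096000000000000

4096000000000000


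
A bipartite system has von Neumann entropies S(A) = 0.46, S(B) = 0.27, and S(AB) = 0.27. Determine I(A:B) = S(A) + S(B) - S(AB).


I(A:B) = S(A) + S(B) - S(AB)
= 0.46 + 0.27 - 0.27
= 0.4600

0.4600


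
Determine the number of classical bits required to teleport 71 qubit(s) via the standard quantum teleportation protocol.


Quantum teleportation requires 2 classical bits per qubit teleported.
71 qubit(s) -> 2 * 71 = 142 classical bits

142


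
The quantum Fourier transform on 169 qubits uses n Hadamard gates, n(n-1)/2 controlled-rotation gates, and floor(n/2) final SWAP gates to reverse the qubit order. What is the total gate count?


Hadamard gates: 169
Controlled rotations: n*(n-1)/2 = 169*168/2 = 14196
SWAP gates: floor(n/2) = floor(169/2) = 84
Total = 169 + 14196 + 84
= 14449

14449


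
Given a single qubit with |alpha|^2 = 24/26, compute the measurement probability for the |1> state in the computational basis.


|alpha|^2 = 24/26 = 0.9231
|beta|^2 = 1 - 24/26 = 2/26 = 0.0769
P(|1>) = |beta|^2 = 0.0769

0.0769


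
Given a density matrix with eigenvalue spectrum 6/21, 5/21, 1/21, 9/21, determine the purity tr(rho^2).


tr(rho^2) = sum of eigenvalues squared
= (6/21)^2 + (5/21)^2 + (1/21)^2 + (9/21)^2
= (36 + 25 + 1 + 81) / 441
= 143/441
= 0.3243

0.3243


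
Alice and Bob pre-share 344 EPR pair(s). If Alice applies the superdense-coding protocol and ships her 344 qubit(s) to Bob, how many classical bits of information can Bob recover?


Superdense coding allows 2 classical bits per shared entangled pair.
344 pair(s) -> 2 * 344 = 688 classical bits

688


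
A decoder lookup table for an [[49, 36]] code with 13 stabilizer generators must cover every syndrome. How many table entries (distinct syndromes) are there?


Each stabilizer generator gives a binary (+1 or -1) measurement outcome.
With 13 independent generators:
Total syndromes = 2^13
= 8192

8192


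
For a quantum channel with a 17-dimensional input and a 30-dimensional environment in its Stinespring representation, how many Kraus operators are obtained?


Tracing out the environment in an orthonormal basis {|i>_E} gives Kraus operators K_i = <i|_E U |0>_E.
Number of Kraus operators = dim(H_env) = d_env
= 30

30


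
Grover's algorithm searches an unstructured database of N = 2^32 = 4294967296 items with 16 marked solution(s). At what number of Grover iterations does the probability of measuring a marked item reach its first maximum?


After j Grover iterations the success probability is P(j) = sin^2((2j+1)*theta), where sin(theta) = sqrt(k/N).
N = 2^32 = 4294967296, k = 16
sin(theta) = sqrt(k/N) = 6.103515625e-05
theta = arcsin(sqrt(k/N)) = 6.103515629e-05 rad
P(j) reaches its first maximum when (2j+1)*theta is as close as possible to pi/2, i.e. j = round(pi/(4*theta) - 1/2).
pi/(4*theta) - 1/2 = 12867.4635
(For comparison, the common estimate pi/4 * sqrt(N/k) = 12867.9635; the exact maximiser is used here.)
Optimal iterations = 12867

12867


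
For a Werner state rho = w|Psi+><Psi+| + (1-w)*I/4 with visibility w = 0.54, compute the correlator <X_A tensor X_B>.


|Psi+> = (|01> + |10>)/sqrt(2)
For the pure Bell state, <X_A X_B> = +1 (Bell-state Pauli correlator).
The maximally-mixed part I/4 has tr(I/4 * P tensor P) = 0 for any traceless Pauli P.
So <X_A X_B>_rho = w * (+1) + (1 - w) * 0
= 0.54 * (+1)
= 0.5400

0.5400


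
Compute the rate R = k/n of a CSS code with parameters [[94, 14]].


Code rate R = k/n
= 14/94
= 0.1489

0.1489


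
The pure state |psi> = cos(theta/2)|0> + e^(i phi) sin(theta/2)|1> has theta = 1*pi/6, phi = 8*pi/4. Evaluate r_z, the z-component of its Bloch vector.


theta = 0.5236, phi = 6.2832
r_z = cos(theta) = 0.8660

0.8660


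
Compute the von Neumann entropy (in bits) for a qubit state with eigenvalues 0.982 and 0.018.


S = -p*log2(p) - (1-p)*log2(1-p)
p = 0.9820, 1-p = 0.0180
= -0.9820 * log2(0.9820) - 0.0180 * log2(0.0180)
= -(-0.0257) - (-0.1043)
= 0.1301

0.1301


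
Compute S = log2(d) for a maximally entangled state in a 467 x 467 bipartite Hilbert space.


For a maximally entangled state in d x d:
S = log2(d) = log2(467)
= 8.8673

8.8673


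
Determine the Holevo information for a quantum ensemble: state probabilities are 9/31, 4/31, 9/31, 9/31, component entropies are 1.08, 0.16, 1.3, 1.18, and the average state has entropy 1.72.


chi = S(rho) - sum_i p_i * S(rho_i)
Weighted entropy = 9/31 * 1.08 + 4/31 * 0.16 + 9/31 * 1.3 + 9/31 * 1.18
= 1.0542
chi = 1.72 - 1.0542
= 0.6658

0.6658


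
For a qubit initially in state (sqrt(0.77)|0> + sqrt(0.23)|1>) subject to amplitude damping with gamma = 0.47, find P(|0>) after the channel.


For amplitude damping with parameter gamma on state sqrt(a)|0> + sqrt(b)|1>:
alpha^2 = 0.77, beta^2 = 0.23
P(|0>) = alpha^2 + gamma * beta^2
= 0.77 + 0.47 * 0.23
= 0.77 + 0.1081
= 0.8781

0.8781


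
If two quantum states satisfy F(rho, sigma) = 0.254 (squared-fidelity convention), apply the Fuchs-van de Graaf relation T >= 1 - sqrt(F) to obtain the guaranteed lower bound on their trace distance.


Fuchs-van de Graaf (squared-fidelity convention): 1 - sqrt(F) <= T <= sqrt(1 - F).
Lower bound: T >= 1 - sqrt(F)
sqrt(F) = sqrt(0.254) = 0.5040
T >= 1 - 0.5040
T >= 0.4960

0.4960


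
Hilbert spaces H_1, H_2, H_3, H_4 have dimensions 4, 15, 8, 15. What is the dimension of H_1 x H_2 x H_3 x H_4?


dim(H_1 x H_2 x H_3 x H_4) = 4 * 15 * 8 * 15
= 60 * 8 * 15
= 480 * 15
= 7200

7200


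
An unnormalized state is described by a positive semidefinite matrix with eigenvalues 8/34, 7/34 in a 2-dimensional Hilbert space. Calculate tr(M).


tr(M) = sum of eigenvalues
= 8/34 + 7/34
= 15/34
= 0.4412

0.4412


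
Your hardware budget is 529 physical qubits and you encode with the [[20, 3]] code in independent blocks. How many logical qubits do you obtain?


Each code block uses 20 physical qubits for 3 logical qubit(s).
Number of complete blocks = floor(529 / 20) = 26
Logical qubits = 26 * 3
= 78

78


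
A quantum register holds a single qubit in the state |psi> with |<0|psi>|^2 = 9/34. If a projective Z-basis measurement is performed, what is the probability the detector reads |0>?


|alpha|^2 = 9/34 = 0.2647
|beta|^2 = 1 - 9/34 = 25/34 = 0.7353
P(|0>) = |alpha|^2 = 0.2647

0.2647


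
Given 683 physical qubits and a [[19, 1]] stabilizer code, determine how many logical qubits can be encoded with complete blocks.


Each code block uses 19 physical qubits for 1 logical qubit(s).
Number of complete blocks = floor(683 / 19) = 35
Logical qubits = 35 * 1
= 35

35


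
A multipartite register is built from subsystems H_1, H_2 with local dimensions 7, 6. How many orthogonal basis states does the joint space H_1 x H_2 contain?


dim(H_1 x H_2) = 7 * 6
= 42

42


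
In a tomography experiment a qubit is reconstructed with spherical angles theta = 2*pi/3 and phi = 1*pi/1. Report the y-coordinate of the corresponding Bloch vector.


theta = 2.0944, phi = 3.1416
r_y = sin(theta)*sin(phi) = 0.8660 * 0.0000
r_y = 0.0000

0.0000


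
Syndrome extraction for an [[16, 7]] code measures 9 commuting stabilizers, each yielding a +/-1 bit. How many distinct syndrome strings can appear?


Each stabilizer generator gives a binary (+1 or -1) measurement outcome.
With 9 independent generators:
Total syndromes = 2^9
= 512

512


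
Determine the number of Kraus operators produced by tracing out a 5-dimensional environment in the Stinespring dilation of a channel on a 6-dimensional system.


Tracing out the environment in an orthonormal basis {|i>_E} gives Kraus operators K_i = <i|_E U |0>_E.
Number of Kraus operators = dim(H_env) = d_env
= 5

5


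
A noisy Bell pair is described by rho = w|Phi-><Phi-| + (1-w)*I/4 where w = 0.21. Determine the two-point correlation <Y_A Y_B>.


|Phi-> = (|00> - |11>)/sqrt(2)
For the pure Bell state, <Y_A Y_B> = +1 (Bell-state Pauli correlator).
The maximally-mixed part I/4 has tr(I/4 * P tensor P) = 0 for any traceless Pauli P.
So <Y_A Y_B>_rho = w * (+1) + (1 - w) * 0
= 0.21 * (+1)
= 0.2100

0.2100


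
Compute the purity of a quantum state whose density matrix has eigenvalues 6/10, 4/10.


tr(rho^2) = sum of eigenvalues squared
= (6/10)^2 + (4/10)^2
= (36 + 16) / 100
= 52/100
= 0.5200

0.5200


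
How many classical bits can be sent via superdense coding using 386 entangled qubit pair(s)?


Superdense coding allows 2 classical bits per shared entangled pair.
386 pair(s) -> 2 * 386 = 772 classical bits

772


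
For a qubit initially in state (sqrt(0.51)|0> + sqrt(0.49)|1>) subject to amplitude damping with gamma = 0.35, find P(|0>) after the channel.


For amplitude damping with parameter gamma on state sqrt(a)|0> + sqrt(b)|1>:
alpha^2 = 0.51, beta^2 = 0.49
P(|0>) = alpha^2 + gamma * beta^2
= 0.51 + 0.35 * 0.49
= 0.51 + 0.1715
= 0.6815

0.6815


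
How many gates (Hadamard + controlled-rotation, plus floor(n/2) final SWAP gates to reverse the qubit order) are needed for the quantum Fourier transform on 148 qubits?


Hadamard gates: 148
Controlled rotations: n*(n-1)/2 = 148*147/2 = 10878
SWAP gates: floor(n/2) = floor(148/2) = 74
Total = 148 + 10878 + 74
= 11100

11100


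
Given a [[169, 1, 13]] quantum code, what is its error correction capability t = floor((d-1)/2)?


Code parameters: [[169, 1, 13]], distance d = 13.
Number of correctable errors = floor((d-1)/2)
= floor((13 - 1)/2)
= floor(12/2)
= 6

6


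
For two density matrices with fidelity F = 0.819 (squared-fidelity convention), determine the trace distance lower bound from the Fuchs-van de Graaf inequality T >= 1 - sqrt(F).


Fuchs-van de Graaf (squared-fidelity convention): 1 - sqrt(F) <= T <= sqrt(1 - F).
Lower bound: T >= 1 - sqrt(F)
sqrt(F) = sqrt(0.819) = 0.9050
T >= 1 - 0.9050
T >= 0.0950

0.0950


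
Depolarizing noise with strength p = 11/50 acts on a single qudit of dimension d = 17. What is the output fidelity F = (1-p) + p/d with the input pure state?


F = (1-p) + p/d
= (1 - 0.2200) + 0.2200/17
= 0.7800 + 0.0129
= 0.7929

0.7929
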